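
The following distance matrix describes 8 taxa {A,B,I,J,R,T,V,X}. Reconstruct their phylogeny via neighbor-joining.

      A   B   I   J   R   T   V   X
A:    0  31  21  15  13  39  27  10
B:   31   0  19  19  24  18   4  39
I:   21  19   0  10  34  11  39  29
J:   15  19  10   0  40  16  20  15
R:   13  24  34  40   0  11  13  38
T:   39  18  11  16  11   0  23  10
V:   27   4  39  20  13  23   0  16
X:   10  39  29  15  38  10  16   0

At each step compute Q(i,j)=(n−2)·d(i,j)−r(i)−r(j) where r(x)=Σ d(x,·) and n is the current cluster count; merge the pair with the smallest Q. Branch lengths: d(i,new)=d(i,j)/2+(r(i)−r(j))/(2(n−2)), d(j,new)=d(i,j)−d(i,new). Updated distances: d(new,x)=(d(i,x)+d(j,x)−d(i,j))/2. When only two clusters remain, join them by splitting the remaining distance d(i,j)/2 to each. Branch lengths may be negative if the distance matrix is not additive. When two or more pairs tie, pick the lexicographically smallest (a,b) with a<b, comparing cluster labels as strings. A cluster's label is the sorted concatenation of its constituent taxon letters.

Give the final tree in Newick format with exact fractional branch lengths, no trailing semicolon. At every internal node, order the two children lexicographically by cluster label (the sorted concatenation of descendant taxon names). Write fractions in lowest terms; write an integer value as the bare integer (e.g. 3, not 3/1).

(((((A:15/4,R:37/4):73/12,(B:3,V:1):55/6):69/16,(I:117/16,J:43/16):75/16):49/16,T:17/8):63/16,X:63/16)

1. join B+V (d=4, Q=-272) ⇒ BV; edges |B|=3, |V|=1
  updated: d(A,BV)=27, d(BV,I)=27, d(BV,J)=35/2, d(BV,R)=33/2, d(BV,T)=37/2, d(BV,X)=51/2
2. join A+R (d=13, Q=-425/2) ⇒ AR; edges |A|=15/4, |R|=37/4
  updated: d(AR,BV)=61/4, d(AR,I)=21, d(AR,J)=21, d(AR,T)=37/2, d(AR,X)=35/2
3. join I+J (d=10, Q=-275/2) ⇒ IJ; edges |I|=117/16, |J|=43/16
  updated: d(AR,IJ)=16, d(BV,IJ)=69/4, d(IJ,T)=17/2, d(IJ,X)=17
4. join AR+BV (d=61/4, Q=-98) ⇒ ABRV; edges |AR|=73/12, |BV|=55/6
  updated: d(ABRV,IJ)=9, d(ABRV,T)=87/8, d(ABRV,X)=111/8
5. join ABRV+IJ (d=9, Q=-201/4) ⇒ ABIJRV; edges |ABRV|=69/16, |IJ|=75/16
  updated: d(ABIJRV,T)=83/16, d(ABIJRV,X)=175/16
6. join ABIJRV+T (d=83/16, Q=-209/8) ⇒ ABIJRTV; edges |ABIJRV|=49/16, |T|=17/8
  updated: d(ABIJRTV,X)=63/8
7. join ABIJRTV+X (d=63/8) ⇒ ABIJRTVX; edges |ABIJRTV|=63/16, |X|=63/16
final tree: (((((A:15/4,R:37/4):73/12,(B:3,V:1):55/6):69/16,(I:117/16,J:43/16):75/16):49/16,T:17/8):63/16,X:63/16)
total length: 1029/16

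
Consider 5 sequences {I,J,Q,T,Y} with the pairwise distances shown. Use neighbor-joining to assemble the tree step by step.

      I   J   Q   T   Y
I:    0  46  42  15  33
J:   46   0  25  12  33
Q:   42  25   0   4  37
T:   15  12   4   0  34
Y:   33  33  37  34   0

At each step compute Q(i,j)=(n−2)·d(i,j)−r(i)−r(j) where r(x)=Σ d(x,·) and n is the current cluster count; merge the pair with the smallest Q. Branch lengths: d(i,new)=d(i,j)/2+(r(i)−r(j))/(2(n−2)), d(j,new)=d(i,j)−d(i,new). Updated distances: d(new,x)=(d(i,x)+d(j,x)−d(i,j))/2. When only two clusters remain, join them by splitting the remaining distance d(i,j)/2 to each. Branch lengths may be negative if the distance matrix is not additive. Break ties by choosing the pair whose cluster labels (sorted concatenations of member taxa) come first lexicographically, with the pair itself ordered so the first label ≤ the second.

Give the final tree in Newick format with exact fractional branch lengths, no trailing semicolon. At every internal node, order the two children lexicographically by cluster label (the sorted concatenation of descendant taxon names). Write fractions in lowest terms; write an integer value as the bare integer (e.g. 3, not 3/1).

((((I:49/3,Y:50/3):10,J:13):7/2,Q:9):-5/2,T:-5/2)

1. join I+Y (d=33, Q=-174) ⇒ IY; edges |I|=49/3, |Y|=50/3
  updated: d(IY,J)=23, d(IY,Q)=23, d(IY,T)=8
2. join IY+J (d=23, Q=-68) ⇒ IJY; edges |IY|=10, |J|=13
  updated: d(IJY,Q)=25/2, d(IJY,T)=-3/2
3. join IJY+Q (d=25/2, Q=-15) ⇒ IJQY; edges |IJY|=7/2, |Q|=9
  updated: d(IJQY,T)=-5
4. join IJQY+T (d=-5) ⇒ IJQTY; edges |IJQY|=-5/2, |T|=-5/2
final tree: ((((I:49/3,Y:50/3):10,J:13):7/2,Q:9):-5/2,T:-5/2)
total length: 127/2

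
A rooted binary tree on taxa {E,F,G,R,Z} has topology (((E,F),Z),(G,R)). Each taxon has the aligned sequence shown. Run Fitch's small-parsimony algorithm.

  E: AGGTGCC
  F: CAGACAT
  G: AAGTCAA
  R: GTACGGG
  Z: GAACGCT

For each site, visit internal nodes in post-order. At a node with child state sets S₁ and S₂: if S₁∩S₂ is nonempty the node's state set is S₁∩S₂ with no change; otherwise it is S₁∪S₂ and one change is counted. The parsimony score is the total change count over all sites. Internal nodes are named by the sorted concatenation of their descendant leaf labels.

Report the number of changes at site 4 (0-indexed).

EF@0: {A} ∪ {C} = {A,C} (union, +1)
EFZ@0: {A,C} ∪ {G} = {A,C,G} (union, +1)
GR@0: {A} ∪ {G} = {A,G} (union, +1)
EFGRZ@0: {A,C,G} ∩ {A,G} = {A,G} (intersection, +0)
EF@1: {G} ∪ {A} = {A,G} (union, +1)
EFZ@1: {A,G} ∩ {A} = {A} (intersection, +0)
GR@1: {A} ∪ {T} = {A,T} (union, +1)
EFGRZ@1: {A} ∩ {A,T} = {A} (intersection, +0)
EF@2: {G} ∩ {G} = {G} (intersection, +0)
EFZ@2: {G} ∪ {A} = {A,G} (union, +1)
GR@2: {G} ∪ {A} = {A,G} (union, +1)
EFGRZ@2: {A,G} ∩ {A,G} = {A,G} (intersection, +0)
EF@3: {T} ∪ {A} = {A,T} (union, +1)
EFZ@3: {A,T} ∪ {C} = {A,C,T} (union, +1)
GR@3: {T} ∪ {C} = {C,T} (union, +1)
EFGRZ@3: {A,C,T} ∩ {C,T} = {C,T} (intersection, +0)
EF@4: {G} ∪ {C} = {C,G} (union, +1)
EFZ@4: {C,G} ∩ {G} = {G} (intersection, +0)
GR@4: {C} ∪ {G} = {C,G} (union, +1)
EFGRZ@4: {G} ∩ {C,G} = {G} (intersection, +0)
EF@5: {C} ∪ {A} = {A,C} (union, +1)
EFZ@5: {A,C} ∩ {C} = {C} (intersection, +0)
GR@5: {A} ∪ {G} = {A,G} (union, +1)
EFGRZ@5: {C} ∪ {A,G} = {A,C,G} (union, +1)
EF@6: {C} ∪ {T} = {C,T} (union, +1)
EFZ@6: {C,T} ∩ {T} = {T} (intersection, +0)
GR@6: {A} ∪ {G} = {A,G} (union, +1)
EFGRZ@6: {T} ∪ {A,G} = {A,G,T} (union, +1)
per-site changes: [3, 2, 2, 3, 2, 3, 3]; total = 18

2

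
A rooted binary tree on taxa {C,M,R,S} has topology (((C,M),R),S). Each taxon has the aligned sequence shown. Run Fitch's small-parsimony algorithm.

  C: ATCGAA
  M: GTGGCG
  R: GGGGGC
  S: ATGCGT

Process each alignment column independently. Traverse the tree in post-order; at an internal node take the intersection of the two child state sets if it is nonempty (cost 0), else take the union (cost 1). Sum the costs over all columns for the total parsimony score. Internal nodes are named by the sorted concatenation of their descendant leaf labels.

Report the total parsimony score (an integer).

CM@0: {A} ∪ {G} = {A,G} (union, +1)
CMR@0: {A,G} ∩ {G} = {G} (intersection, +0)
CMRS@0: {G} ∪ {A} = {A,G} (union, +1)
CM@1: {T} ∩ {T} = {T} (intersection, +0)
CMR@1: {T} ∪ {G} = {G,T} (union, +1)
CMRS@1: {G,T} ∩ {T} = {T} (intersection, +0)
CM@2: {C} ∪ {G} = {C,G} (union, +1)
CMR@2: {C,G} ∩ {G} = {G} (intersection, +0)
CMRS@2: {G} ∩ {G} = {G} (intersection, +0)
CM@3: {G} ∩ {G} = {G} (intersection, +0)
CMR@3: {G} ∩ {G} = {G} (intersection, +0)
CMRS@3: {G} ∪ {C} = {C,G} (union, +1)
CM@4: {A} ∪ {C} = {A,C} (union, +1)
CMR@4: {A,C} ∪ {G} = {A,C,G} (union, +1)
CMRS@4: {A,C,G} ∩ {G} = {G} (intersection, +0)
CM@5: {A} ∪ {G} = {A,G} (union, +1)
CMR@5: {A,G} ∪ {C} = {A,C,G} (union, +1)
CMRS@5: {A,C,G} ∪ {T} = {A,C,G,T} (union, +1)
per-site changes: [2, 1, 1, 1, 2, 3]; total = 10

10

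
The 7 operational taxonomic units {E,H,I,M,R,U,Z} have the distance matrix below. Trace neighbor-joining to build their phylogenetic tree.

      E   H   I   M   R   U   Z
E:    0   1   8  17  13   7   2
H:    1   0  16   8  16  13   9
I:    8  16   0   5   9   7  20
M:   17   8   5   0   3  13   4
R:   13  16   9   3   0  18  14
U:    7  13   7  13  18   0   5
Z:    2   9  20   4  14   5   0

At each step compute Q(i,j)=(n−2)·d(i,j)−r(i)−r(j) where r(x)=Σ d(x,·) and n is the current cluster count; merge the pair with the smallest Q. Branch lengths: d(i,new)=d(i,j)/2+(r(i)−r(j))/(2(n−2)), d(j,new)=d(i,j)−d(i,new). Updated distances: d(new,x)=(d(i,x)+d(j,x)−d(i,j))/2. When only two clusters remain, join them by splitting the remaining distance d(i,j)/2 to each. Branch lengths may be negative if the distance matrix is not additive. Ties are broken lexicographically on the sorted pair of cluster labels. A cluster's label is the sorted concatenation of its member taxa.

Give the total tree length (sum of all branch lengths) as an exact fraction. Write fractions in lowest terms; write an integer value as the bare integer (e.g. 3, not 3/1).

step 1: merge (M,R) at d=3, Q=-108; branch lengths M→-4/5, R→19/5; new cluster MR
  updated: d(E,MR)=27/2, d(H,MR)=21/2, d(I,MR)=11/2, d(MR,U)=14, d(MR,Z)=15/2
step 2: merge (I,MR) at d=11/2, Q=-171/2; branch lengths I→55/16, MR→33/16; new cluster IMR
  updated: d(E,IMR)=8, d(H,IMR)=21/2, d(IMR,U)=31/4, d(IMR,Z)=11
step 3: merge (E,H) at d=1, Q=-97/2; branch lengths E→-25/12, H→37/12; new cluster EH
  updated: d(EH,IMR)=35/4, d(EH,U)=19/2, d(EH,Z)=5
step 4: merge (EH,Z) at d=5, Q=-137/4; branch lengths EH→49/16, Z→31/16; new cluster EHZ
  updated: d(EHZ,IMR)=59/8, d(EHZ,U)=19/4
step 5: merge (EHZ,IMR) at d=59/8, Q=-159/8; branch lengths EHZ→35/16, IMR→83/16; new cluster EHIMRZ
  updated: d(EHIMRZ,U)=41/16
step 6: merge (EHIMRZ,U) at d=41/16; branch lengths EHIMRZ→41/32, U→41/32; new cluster EHIMRUZ
final tree: ((((E:-25/12,H:37/12):49/16,Z:31/16):35/16,(I:55/16,(M:-4/5,R:19/5):33/16):83/16):41/32,U:41/32)
total length: 391/16

391/16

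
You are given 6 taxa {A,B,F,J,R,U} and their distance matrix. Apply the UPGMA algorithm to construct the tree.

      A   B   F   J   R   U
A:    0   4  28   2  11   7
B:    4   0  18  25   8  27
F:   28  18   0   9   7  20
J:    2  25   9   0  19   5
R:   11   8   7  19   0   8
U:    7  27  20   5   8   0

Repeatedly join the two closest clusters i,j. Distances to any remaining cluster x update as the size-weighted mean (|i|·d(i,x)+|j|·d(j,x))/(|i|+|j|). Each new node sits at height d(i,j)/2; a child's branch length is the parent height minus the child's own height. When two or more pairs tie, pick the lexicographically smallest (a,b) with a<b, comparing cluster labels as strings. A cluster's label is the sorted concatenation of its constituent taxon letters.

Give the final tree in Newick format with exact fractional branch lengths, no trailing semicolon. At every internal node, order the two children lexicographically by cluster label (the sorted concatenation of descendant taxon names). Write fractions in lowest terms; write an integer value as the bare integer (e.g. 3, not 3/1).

1. join A+J (d=2) ⇒ AJ; edges |A|=1, |J|=1
  updated: d(AJ,B)=29/2, d(AJ,F)=37/2, d(AJ,R)=15, d(AJ,U)=6
2. join AJ+U (d=6) ⇒ AJU; edges |AJ|=2, |U|=3
  updated: d(AJU,B)=56/3, d(AJU,F)=19, d(AJU,R)=38/3
3. join F+R (d=7) ⇒ FR; edges |F|=7/2, |R|=7/2
  updated: d(AJU,FR)=95/6, d(B,FR)=13
4. join B+FR (d=13) ⇒ BFR; edges |B|=13/2, |FR|=3
  updated: d(AJU,BFR)=151/9
5. join AJU+BFR (d=151/9) ⇒ ABFJRU; edges |AJU|=97/18, |BFR|=17/9
final tree: (((A:1,J:1):2,U:3):97/18,(B:13/2,(F:7/2,R:7/2):3):17/9)
total length: 277/9

(((A:1,J:1):2,U:3):97/18,(B:13/2,(F:7/2,R:7/2):3):17/9)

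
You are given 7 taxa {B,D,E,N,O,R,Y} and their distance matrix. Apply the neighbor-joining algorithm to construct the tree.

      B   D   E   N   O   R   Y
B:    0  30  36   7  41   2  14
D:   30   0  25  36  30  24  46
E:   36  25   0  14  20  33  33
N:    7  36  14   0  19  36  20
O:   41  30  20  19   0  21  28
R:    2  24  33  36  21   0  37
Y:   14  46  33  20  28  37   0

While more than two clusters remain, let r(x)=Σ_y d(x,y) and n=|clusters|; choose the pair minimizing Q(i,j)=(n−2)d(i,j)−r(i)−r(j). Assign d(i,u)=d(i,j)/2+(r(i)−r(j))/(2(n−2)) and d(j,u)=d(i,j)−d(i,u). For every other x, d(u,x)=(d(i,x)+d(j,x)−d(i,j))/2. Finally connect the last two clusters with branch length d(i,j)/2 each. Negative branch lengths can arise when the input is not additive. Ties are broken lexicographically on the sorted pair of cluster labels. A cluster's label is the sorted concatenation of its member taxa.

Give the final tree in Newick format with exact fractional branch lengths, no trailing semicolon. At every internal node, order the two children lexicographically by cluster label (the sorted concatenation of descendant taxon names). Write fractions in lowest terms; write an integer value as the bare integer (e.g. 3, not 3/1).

(((((B:-13/10,R:33/10):151/16,D:265/16):95/16,(N:25/6,Y:95/6):45/16):11/16,E:157/16):163/32,O:163/32)

step 1: merge (B,R) at d=2, Q=-273; branch lengths B→-13/10, R→33/10; new cluster BR
  updated: d(BR,D)=26, d(BR,E)=67/2, d(BR,N)=41/2, d(BR,O)=30, d(BR,Y)=49/2
step 2: merge (BR,D) at d=26, Q=-387/2; branch lengths BR→151/16, D→265/16; new cluster BDR
  updated: d(BDR,E)=65/4, d(BDR,N)=61/4, d(BDR,O)=17, d(BDR,Y)=89/4
step 3: merge (N,Y) at d=20, Q=-223/2; branch lengths N→25/6, Y→95/6; new cluster NY
  updated: d(BDR,NY)=35/4, d(E,NY)=27/2, d(NY,O)=27/2
step 4: merge (BDR,NY) at d=35/4, Q=-241/4; branch lengths BDR→95/16, NY→45/16; new cluster BDNRY
  updated: d(BDNRY,E)=21/2, d(BDNRY,O)=87/8
step 5: merge (BDNRY,E) at d=21/2, Q=-331/8; branch lengths BDNRY→11/16, E→157/16; new cluster BDENRY
  updated: d(BDENRY,O)=163/16
step 6: merge (BDENRY,O) at d=163/16; branch lengths BDENRY→163/32, O→163/32; new cluster BDENORY
final tree: (((((B:-13/10,R:33/10):151/16,D:265/16):95/16,(N:25/6,Y:95/6):45/16):11/16,E:157/16):163/32,O:163/32)
total length: 1239/16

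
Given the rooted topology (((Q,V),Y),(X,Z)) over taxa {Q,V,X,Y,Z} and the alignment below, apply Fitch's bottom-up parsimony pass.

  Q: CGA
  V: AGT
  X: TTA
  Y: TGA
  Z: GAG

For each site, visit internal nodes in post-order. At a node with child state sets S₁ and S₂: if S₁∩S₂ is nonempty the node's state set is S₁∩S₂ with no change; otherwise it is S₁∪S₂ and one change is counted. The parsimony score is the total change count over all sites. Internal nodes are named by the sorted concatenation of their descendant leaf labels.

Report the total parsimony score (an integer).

7

[col 0] QV: children Q:{C}, V:{A} ∪→ {A,C}; cost 1
[col 0] QVY: children QV:{A,C}, Y:{T} ∪→ {A,C,T}; cost 1
[col 0] XZ: children X:{T}, Z:{G} ∪→ {G,T}; cost 1
[col 0] QVXYZ: children QVY:{A,C,T}, XZ:{G,T} ∩→ {T}; cost 0
[col 1] QV: children Q:{G}, V:{G} ∩→ {G}; cost 0
[col 1] QVY: children QV:{G}, Y:{G} ∩→ {G}; cost 0
[col 1] XZ: children X:{T}, Z:{A} ∪→ {A,T}; cost 1
[col 1] QVXYZ: children QVY:{G}, XZ:{A,T} ∪→ {A,G,T}; cost 1
[col 2] QV: children Q:{A}, V:{T} ∪→ {A,T}; cost 1
[col 2] QVY: children QV:{A,T}, Y:{A} ∩→ {A}; cost 0
[col 2] XZ: children X:{A}, Z:{G} ∪→ {A,G}; cost 1
[col 2] QVXYZ: children QVY:{A}, XZ:{A,G} ∩→ {A}; cost 0
per-site changes: [3, 2, 2]; total = 7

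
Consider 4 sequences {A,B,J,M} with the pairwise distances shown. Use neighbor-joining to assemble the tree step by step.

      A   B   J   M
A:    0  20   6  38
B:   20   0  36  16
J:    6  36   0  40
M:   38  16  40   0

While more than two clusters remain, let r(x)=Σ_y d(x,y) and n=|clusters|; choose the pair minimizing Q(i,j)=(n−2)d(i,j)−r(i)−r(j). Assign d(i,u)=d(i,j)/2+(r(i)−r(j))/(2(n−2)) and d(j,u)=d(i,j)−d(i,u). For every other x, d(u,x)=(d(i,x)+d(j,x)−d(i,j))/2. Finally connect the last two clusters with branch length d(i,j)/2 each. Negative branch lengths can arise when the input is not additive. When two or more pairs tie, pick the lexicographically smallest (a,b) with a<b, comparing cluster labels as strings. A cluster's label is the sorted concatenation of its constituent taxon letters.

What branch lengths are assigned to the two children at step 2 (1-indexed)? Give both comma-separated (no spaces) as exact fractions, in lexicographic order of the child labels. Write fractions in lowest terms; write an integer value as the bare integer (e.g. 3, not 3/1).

45/2,5/2

iteration 1: select A,J (d=6, Q=-134); attach at lengths (-3/2, 15/2); label the merged cluster AJ
  updated: d(AJ,B)=25, d(AJ,M)=36
iteration 2: select AJ,B (d=25, Q=-77); attach at lengths (45/2, 5/2); label the merged cluster ABJ
  updated: d(ABJ,M)=27/2
iteration 3: select ABJ,M (d=27/2); attach at lengths (27/4, 27/4); label the merged cluster ABJM
final tree: (((A:-3/2,J:15/2):45/2,B:5/2):27/4,M:27/4)
total length: 89/2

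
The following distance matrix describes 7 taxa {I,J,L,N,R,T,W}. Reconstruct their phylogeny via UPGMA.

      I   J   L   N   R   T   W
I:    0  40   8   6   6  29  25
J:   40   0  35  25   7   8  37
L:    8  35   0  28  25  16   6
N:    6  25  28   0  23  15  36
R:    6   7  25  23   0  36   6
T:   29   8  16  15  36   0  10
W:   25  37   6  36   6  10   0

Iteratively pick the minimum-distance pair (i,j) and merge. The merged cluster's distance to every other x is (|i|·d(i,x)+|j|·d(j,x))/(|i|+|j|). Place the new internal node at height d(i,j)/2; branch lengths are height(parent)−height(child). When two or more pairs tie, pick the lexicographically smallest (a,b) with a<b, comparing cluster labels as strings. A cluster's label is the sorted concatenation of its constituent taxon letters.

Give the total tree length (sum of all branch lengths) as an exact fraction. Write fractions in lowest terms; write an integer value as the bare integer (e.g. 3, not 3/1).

iteration 1: select I,N (d=6); attach at lengths (3, 3); label the merged cluster IN
  updated: d(IN,J)=65/2, d(IN,L)=18, d(IN,R)=29/2, d(IN,T)=22, d(IN,W)=61/2
iteration 2: select L,W (d=6); attach at lengths (3, 3); label the merged cluster LW
  updated: d(IN,LW)=97/4, d(J,LW)=36, d(LW,R)=31/2, d(LW,T)=13
iteration 3: select J,R (d=7); attach at lengths (7/2, 7/2); label the merged cluster JR
  updated: d(IN,JR)=47/2, d(JR,LW)=103/4, d(JR,T)=22
iteration 4: select LW,T (d=13); attach at lengths (7/2, 13/2); label the merged cluster LTW
  updated: d(IN,LTW)=47/2, d(JR,LTW)=49/2
iteration 5: select IN,JR (d=47/2); attach at lengths (35/4, 33/4); label the merged cluster IJNR
  updated: d(IJNR,LTW)=24
iteration 6: select IJNR,LTW (d=24); attach at lengths (1/4, 11/2); label the merged cluster IJLNRTW
final tree: (((I:3,N:3):35/4,(J:7/2,R:7/2):33/4):1/4,((L:3,W:3):7/2,T:13/2):11/2)
total length: 207/4

207/4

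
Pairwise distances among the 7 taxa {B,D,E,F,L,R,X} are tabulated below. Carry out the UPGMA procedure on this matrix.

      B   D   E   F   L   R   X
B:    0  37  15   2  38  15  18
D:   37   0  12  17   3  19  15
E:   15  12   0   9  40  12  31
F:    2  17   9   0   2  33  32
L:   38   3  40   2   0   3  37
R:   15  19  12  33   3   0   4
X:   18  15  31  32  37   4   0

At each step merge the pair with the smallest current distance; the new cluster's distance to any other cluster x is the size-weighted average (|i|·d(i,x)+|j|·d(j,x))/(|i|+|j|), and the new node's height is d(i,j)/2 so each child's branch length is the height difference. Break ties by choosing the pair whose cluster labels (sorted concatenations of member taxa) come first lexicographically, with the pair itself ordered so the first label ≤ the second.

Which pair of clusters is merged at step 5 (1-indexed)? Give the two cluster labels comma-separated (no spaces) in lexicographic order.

DL,RX

1. join B+F (d=2) ⇒ BF; edges |B|=1, |F|=1
  updated: d(BF,D)=27, d(BF,E)=12, d(BF,L)=20, d(BF,R)=24, d(BF,X)=25
2. join D+L (d=3) ⇒ DL; edges |D|=3/2, |L|=3/2
  updated: d(BF,DL)=47/2, d(DL,E)=26, d(DL,R)=11, d(DL,X)=26
3. join R+X (d=4) ⇒ RX; edges |R|=2, |X|=2
  updated: d(BF,RX)=49/2, d(DL,RX)=37/2, d(E,RX)=43/2
4. join BF+E (d=12) ⇒ BEF; edges |BF|=5, |E|=6
  updated: d(BEF,DL)=73/3, d(BEF,RX)=47/2
5. join DL+RX (d=37/2) ⇒ DLRX; edges |DL|=31/4, |RX|=29/4
  updated: d(BEF,DLRX)=287/12
6. join BEF+DLRX (d=287/12) ⇒ BDEFLRX; edges |BEF|=143/24, |DLRX|=65/24
final tree: (((B:1,F:1):5,E:6):143/24,((D:3/2,L:3/2):31/4,(R:2,X:2):29/4):65/24)
total length: 131/3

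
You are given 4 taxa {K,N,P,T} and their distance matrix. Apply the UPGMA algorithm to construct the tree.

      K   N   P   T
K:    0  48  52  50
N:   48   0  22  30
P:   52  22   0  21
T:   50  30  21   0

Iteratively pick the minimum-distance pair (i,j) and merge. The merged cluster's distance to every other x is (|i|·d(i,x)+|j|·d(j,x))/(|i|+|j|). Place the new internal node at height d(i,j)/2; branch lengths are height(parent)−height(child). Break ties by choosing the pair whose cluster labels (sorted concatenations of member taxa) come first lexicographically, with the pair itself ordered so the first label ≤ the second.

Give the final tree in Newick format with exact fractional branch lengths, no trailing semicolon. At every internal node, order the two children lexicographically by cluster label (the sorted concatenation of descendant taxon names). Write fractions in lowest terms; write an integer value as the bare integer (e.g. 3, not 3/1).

(K:25,(N:13,(P:21/2,T:21/2):5/2):12)

step 1: merge (P,T) at d=21; branch lengths P→21/2, T→21/2; new cluster PT
  updated: d(K,PT)=51, d(N,PT)=26
step 2: merge (N,PT) at d=26; branch lengths N→13, PT→5/2; new cluster NPT
  updated: d(K,NPT)=50
step 3: merge (K,NPT) at d=50; branch lengths K→25, NPT→12; new cluster KNPT
final tree: (K:25,(N:13,(P:21/2,T:21/2):5/2):12)
total length: 147/2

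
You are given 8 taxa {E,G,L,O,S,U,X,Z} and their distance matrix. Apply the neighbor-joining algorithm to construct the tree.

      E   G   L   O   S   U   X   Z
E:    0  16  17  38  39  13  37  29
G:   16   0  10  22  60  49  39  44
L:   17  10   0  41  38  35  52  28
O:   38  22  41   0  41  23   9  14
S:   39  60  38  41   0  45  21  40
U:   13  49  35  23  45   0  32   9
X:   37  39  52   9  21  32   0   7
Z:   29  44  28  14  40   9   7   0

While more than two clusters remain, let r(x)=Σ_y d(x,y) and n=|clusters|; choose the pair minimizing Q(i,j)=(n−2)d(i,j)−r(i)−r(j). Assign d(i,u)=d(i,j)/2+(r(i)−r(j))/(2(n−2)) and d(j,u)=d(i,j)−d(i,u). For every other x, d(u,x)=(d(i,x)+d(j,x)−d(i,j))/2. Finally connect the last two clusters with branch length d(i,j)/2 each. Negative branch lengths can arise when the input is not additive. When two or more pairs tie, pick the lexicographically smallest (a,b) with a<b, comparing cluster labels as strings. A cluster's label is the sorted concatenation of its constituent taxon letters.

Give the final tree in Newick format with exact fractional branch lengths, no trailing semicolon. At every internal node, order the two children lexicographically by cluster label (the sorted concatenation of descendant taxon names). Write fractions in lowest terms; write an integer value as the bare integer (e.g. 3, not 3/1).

iteration 1: select G,L (d=10, Q=-401); attach at lengths (79/12, 41/12); label the merged cluster GL
  updated: d(E,GL)=23/2, d(GL,O)=53/2, d(GL,S)=44, d(GL,U)=37, d(GL,X)=81/2, d(GL,Z)=31
iteration 2: select E,GL (d=23/2, Q=-601/2); attach at lengths (69/20, 161/20); label the merged cluster EGL
  updated: d(EGL,O)=53/2, d(EGL,S)=143/4, d(EGL,U)=77/4, d(EGL,X)=33, d(EGL,Z)=97/4
iteration 3: select S,X (d=21, Q=-803/4); attach at lengths (659/32, 13/32); label the merged cluster SX
  updated: d(EGL,SX)=191/8, d(O,SX)=29/2, d(SX,U)=28, d(SX,Z)=13
iteration 4: select EGL,U (d=77/4, Q=-923/8); attach at lengths (193/16, 115/16); label the merged cluster EGLU
  updated: d(EGLU,O)=121/8, d(EGLU,SX)=261/16, d(EGLU,Z)=7
iteration 5: select EGLU,Z (d=7, Q=-935/16); attach at lengths (295/64, 153/64); label the merged cluster EGLUZ
  updated: d(EGLUZ,O)=177/16, d(EGLUZ,SX)=357/32
iteration 6: select EGLUZ,O (d=177/16, Q=-1175/32); attach at lengths (247/64, 461/64); label the merged cluster EGLOUZ
  updated: d(EGLOUZ,SX)=467/64
iteration 7: select EGLOUZ,SX (d=467/64); attach at lengths (467/128, 467/128); label the merged cluster EGLOSUXZ
final tree: (((((E:69/20,(G:79/12,L:41/12):161/20):193/16,U:115/16):295/64,Z:153/64):247/64,O:461/64):467/128,(S:659/32,X:13/32):467/128)
total length: 5575/64

(((((E:69/20,(G:79/12,L:41/12):161/20):193/16,U:115/16):295/64,Z:153/64):247/64,O:461/64):467/128,(S:659/32,X:13/32):467/128)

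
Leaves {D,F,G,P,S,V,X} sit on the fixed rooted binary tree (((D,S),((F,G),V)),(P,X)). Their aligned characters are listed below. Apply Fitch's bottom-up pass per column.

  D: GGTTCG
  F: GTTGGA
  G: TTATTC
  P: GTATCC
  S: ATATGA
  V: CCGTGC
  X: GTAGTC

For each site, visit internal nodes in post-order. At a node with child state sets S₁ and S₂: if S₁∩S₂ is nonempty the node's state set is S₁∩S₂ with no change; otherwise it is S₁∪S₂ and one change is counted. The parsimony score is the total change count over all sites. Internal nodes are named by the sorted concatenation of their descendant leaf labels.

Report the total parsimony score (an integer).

17

site 0, node DS: D={G} ∪ S={A} → {A,G} (+1)
site 0, node FG: F={G} ∪ G={T} → {G,T} (+1)
site 0, node FGV: FG={G,T} ∪ V={C} → {C,G,T} (+1)
site 0, node DFGSV: DS={A,G} ∩ FGV={C,G,T} → {G} (+0)
site 0, node PX: P={G} ∩ X={G} → {G} (+0)
site 0, node DFGPSVX: DFGSV={G} ∩ PX={G} → {G} (+0)
site 1, node DS: D={G} ∪ S={T} → {G,T} (+1)
site 1, node FG: F={T} ∩ G={T} → {T} (+0)
site 1, node FGV: FG={T} ∪ V={C} → {C,T} (+1)
site 1, node DFGSV: DS={G,T} ∩ FGV={C,T} → {T} (+0)
site 1, node PX: P={T} ∩ X={T} → {T} (+0)
site 1, node DFGPSVX: DFGSV={T} ∩ PX={T} → {T} (+0)
site 2, node DS: D={T} ∪ S={A} → {A,T} (+1)
site 2, node FG: F={T} ∪ G={A} → {A,T} (+1)
site 2, node FGV: FG={A,T} ∪ V={G} → {A,G,T} (+1)
site 2, node DFGSV: DS={A,T} ∩ FGV={A,G,T} → {A,T} (+0)
site 2, node PX: P={A} ∩ X={A} → {A} (+0)
site 2, node DFGPSVX: DFGSV={A,T} ∩ PX={A} → {A} (+0)
site 3, node DS: D={T} ∩ S={T} → {T} (+0)
site 3, node FG: F={G} ∪ G={T} → {G,T} (+1)
site 3, node FGV: FG={G,T} ∩ V={T} → {T} (+0)
site 3, node DFGSV: DS={T} ∩ FGV={T} → {T} (+0)
site 3, node PX: P={T} ∪ X={G} → {G,T} (+1)
site 3, node DFGPSVX: DFGSV={T} ∩ PX={G,T} → {T} (+0)
site 4, node DS: D={C} ∪ S={G} → {C,G} (+1)
site 4, node FG: F={G} ∪ G={T} → {G,T} (+1)
site 4, node FGV: FG={G,T} ∩ V={G} → {G} (+0)
site 4, node DFGSV: DS={C,G} ∩ FGV={G} → {G} (+0)
site 4, node PX: P={C} ∪ X={T} → {C,T} (+1)
site 4, node DFGPSVX: DFGSV={G} ∪ PX={C,T} → {C,G,T} (+1)
site 5, node DS: D={G} ∪ S={A} → {A,G} (+1)
site 5, node FG: F={A} ∪ G={C} → {A,C} (+1)
site 5, node FGV: FG={A,C} ∩ V={C} → {C} (+0)
site 5, node DFGSV: DS={A,G} ∪ FGV={C} → {A,C,G} (+1)
site 5, node PX: P={C} ∩ X={C} → {C} (+0)
site 5, node DFGPSVX: DFGSV={A,C,G} ∩ PX={C} → {C} (+0)
per-site changes: [3, 2, 3, 2, 4, 3]; total = 17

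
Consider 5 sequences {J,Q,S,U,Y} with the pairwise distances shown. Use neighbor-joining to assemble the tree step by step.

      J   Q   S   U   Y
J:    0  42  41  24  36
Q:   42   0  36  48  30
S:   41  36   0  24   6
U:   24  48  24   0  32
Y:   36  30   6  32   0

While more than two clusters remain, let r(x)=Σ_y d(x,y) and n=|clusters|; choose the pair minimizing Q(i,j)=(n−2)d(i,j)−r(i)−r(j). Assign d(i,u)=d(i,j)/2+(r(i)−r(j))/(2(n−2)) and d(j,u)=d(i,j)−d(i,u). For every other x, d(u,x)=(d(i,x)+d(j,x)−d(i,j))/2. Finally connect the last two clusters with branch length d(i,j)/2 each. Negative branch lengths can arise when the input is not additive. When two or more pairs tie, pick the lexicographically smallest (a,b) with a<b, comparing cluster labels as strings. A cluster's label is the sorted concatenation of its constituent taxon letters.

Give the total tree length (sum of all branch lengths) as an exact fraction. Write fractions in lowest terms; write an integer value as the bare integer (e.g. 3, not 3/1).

iteration 1: select J,U (d=24, Q=-199); attach at lengths (29/2, 19/2); label the merged cluster JU
  updated: d(JU,Q)=33, d(JU,S)=41/2, d(JU,Y)=22
iteration 2: select JU,Q (d=33, Q=-217/2); attach at lengths (85/8, 179/8); label the merged cluster JQU
  updated: d(JQU,S)=47/4, d(JQU,Y)=19/2
iteration 3: select JQU,S (d=47/4, Q=-109/4); attach at lengths (61/8, 33/8); label the merged cluster JQSU
  updated: d(JQSU,Y)=15/8
iteration 4: select JQSU,Y (d=15/8); attach at lengths (15/16, 15/16); label the merged cluster JQSUY
final tree: ((((J:29/2,U:19/2):85/8,Q:179/8):61/8,S:33/8):15/16,Y:15/16)
total length: 565/8

565/8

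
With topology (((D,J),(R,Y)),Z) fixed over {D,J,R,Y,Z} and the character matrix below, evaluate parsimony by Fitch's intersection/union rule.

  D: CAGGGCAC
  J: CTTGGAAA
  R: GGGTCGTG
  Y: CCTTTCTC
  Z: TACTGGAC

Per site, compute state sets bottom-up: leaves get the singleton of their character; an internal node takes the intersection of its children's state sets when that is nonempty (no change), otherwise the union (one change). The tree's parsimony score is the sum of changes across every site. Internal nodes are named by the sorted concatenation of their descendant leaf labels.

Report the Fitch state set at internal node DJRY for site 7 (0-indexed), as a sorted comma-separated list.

C

site 0, node DJ: D={C} ∩ J={C} → {C} (+0)
site 0, node RY: R={G} ∪ Y={C} → {C,G} (+1)
site 0, node DJRY: DJ={C} ∩ RY={C,G} → {C} (+0)
site 0, node DJRYZ: DJRY={C} ∪ Z={T} → {C,T} (+1)
site 1, node DJ: D={A} ∪ J={T} → {A,T} (+1)
site 1, node RY: R={G} ∪ Y={C} → {C,G} (+1)
site 1, node DJRY: DJ={A,T} ∪ RY={C,G} → {A,C,G,T} (+1)
site 1, node DJRYZ: DJRY={A,C,G,T} ∩ Z={A} → {A} (+0)
site 2, node DJ: D={G} ∪ J={T} → {G,T} (+1)
site 2, node RY: R={G} ∪ Y={T} → {G,T} (+1)
site 2, node DJRY: DJ={G,T} ∩ RY={G,T} → {G,T} (+0)
site 2, node DJRYZ: DJRY={G,T} ∪ Z={C} → {C,G,T} (+1)
site 3, node DJ: D={G} ∩ J={G} → {G} (+0)
site 3, node RY: R={T} ∩ Y={T} → {T} (+0)
site 3, node DJRY: DJ={G} ∪ RY={T} → {G,T} (+1)
site 3, node DJRYZ: DJRY={G,T} ∩ Z={T} → {T} (+0)
site 4, node DJ: D={G} ∩ J={G} → {G} (+0)
site 4, node RY: R={C} ∪ Y={T} → {C,T} (+1)
site 4, node DJRY: DJ={G} ∪ RY={C,T} → {C,G,T} (+1)
site 4, node DJRYZ: DJRY={C,G,T} ∩ Z={G} → {G} (+0)
site 5, node DJ: D={C} ∪ J={A} → {A,C} (+1)
site 5, node RY: R={G} ∪ Y={C} → {C,G} (+1)
site 5, node DJRY: DJ={A,C} ∩ RY={C,G} → {C} (+0)
site 5, node DJRYZ: DJRY={C} ∪ Z={G} → {C,G} (+1)
site 6, node DJ: D={A} ∩ J={A} → {A} (+0)
site 6, node RY: R={T} ∩ Y={T} → {T} (+0)
site 6, node DJRY: DJ={A} ∪ RY={T} → {A,T} (+1)
site 6, node DJRYZ: DJRY={A,T} ∩ Z={A} → {A} (+0)
site 7, node DJ: D={C} ∪ J={A} → {A,C} (+1)
site 7, node RY: R={G} ∪ Y={C} → {C,G} (+1)
site 7, node DJRY: DJ={A,C} ∩ RY={C,G} → {C} (+0)
site 7, node DJRYZ: DJRY={C} ∩ Z={C} → {C} (+0)
per-site changes: [2, 3, 3, 1, 2, 3, 1, 2]; total = 17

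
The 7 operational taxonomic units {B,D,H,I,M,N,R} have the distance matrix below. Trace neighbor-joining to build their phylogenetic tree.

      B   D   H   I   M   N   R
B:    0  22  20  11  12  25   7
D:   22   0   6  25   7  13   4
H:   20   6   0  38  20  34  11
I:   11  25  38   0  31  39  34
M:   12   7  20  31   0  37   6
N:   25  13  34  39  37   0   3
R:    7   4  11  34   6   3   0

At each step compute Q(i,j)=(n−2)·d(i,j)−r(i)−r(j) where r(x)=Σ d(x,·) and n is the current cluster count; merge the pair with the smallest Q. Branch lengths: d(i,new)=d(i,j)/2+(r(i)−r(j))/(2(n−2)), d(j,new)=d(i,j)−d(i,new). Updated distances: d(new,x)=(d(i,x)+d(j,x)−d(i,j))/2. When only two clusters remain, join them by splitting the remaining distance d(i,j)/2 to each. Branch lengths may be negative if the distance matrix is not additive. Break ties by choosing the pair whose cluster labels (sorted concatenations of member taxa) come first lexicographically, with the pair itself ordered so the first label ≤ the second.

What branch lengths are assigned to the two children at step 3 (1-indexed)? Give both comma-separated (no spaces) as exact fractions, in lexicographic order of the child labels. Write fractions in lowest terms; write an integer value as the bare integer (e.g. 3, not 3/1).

iteration 1: select B,I (d=11, Q=-220); attach at lengths (-13/5, 68/5); label the merged cluster BI
  updated: d(BI,D)=18, d(BI,H)=47/2, d(BI,M)=16, d(BI,N)=53/2, d(BI,R)=15
iteration 2: select N,R (d=3, Q=-281/2); attach at lengths (173/16, -125/16); label the merged cluster NR
  updated: d(BI,NR)=77/4, d(D,NR)=7, d(H,NR)=21, d(M,NR)=20
iteration 3: select BI,M (d=16, Q=-367/4); attach at lengths (247/24, 137/24); label the merged cluster BIM
  updated: d(BIM,D)=9/2, d(BIM,H)=55/4, d(BIM,NR)=93/8
iteration 4: select BIM,NR (d=93/8, Q=-185/4); attach at lengths (27/8, 33/4); label the merged cluster BIMNR
  updated: d(BIMNR,D)=-1/16, d(BIMNR,H)=185/16
iteration 5: select BIMNR,D (d=-1/16, Q=-35/2); attach at lengths (11/4, -45/16); label the merged cluster BDIMNR
  updated: d(BDIMNR,H)=141/16
iteration 6: select BDIMNR,H (d=141/16); attach at lengths (141/32, 141/32); label the merged cluster BDHIMNR
final tree: (((((B:-13/5,I:68/5):247/24,M:137/24):27/8,(N:173/16,R:-125/16):33/4):11/4,D:-45/16):141/32,H:141/32)
total length: 403/8

247/24,137/24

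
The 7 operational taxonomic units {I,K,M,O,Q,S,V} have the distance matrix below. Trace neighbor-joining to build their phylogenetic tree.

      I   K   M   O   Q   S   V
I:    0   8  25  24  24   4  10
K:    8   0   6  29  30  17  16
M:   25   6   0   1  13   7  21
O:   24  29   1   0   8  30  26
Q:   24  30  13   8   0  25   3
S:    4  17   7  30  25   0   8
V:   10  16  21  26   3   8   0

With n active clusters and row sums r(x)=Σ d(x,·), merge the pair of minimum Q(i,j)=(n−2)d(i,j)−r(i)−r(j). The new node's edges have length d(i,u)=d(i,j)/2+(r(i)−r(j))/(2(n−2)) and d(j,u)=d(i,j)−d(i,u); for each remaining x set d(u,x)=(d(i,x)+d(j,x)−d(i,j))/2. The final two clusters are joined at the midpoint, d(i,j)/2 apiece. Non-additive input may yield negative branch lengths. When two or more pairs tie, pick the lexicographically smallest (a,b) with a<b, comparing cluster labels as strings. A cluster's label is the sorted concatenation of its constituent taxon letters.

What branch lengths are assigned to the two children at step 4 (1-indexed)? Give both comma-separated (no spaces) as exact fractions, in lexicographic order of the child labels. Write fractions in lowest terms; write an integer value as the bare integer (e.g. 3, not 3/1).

1/16,127/16

step 1: merge (M,O) at d=1, Q=-186; branch lengths M→-4, O→5; new cluster MO
  updated: d(I,MO)=24, d(K,MO)=17, d(MO,Q)=10, d(MO,S)=18, d(MO,V)=23
step 2: merge (MO,Q) at d=10, Q=-144; branch lengths MO→5, Q→5; new cluster MOQ
  updated: d(I,MOQ)=19, d(K,MOQ)=37/2, d(MOQ,S)=33/2, d(MOQ,V)=8
step 3: merge (MOQ,V) at d=8, Q=-80; branch lengths MOQ→22/3, V→2/3; new cluster MOQV
  updated: d(I,MOQV)=21/2, d(K,MOQV)=53/4, d(MOQV,S)=33/4
step 4: merge (I,K) at d=8, Q=-179/4; branch lengths I→1/16, K→127/16; new cluster IK
  updated: d(IK,MOQV)=63/8, d(IK,S)=13/2
step 5: merge (IK,MOQV) at d=63/8, Q=-181/8; branch lengths IK→49/16, MOQV→77/16; new cluster IKMOQV
  updated: d(IKMOQV,S)=55/16
step 6: merge (IKMOQV,S) at d=55/16; branch lengths IKMOQV→55/32, S→55/32; new cluster IKMOQSV
final tree: (((I:1/16,K:127/16):49/16,(((M:-4,O:5):5,Q:5):22/3,V:2/3):77/16):55/32,S:55/32)
total length: 613/16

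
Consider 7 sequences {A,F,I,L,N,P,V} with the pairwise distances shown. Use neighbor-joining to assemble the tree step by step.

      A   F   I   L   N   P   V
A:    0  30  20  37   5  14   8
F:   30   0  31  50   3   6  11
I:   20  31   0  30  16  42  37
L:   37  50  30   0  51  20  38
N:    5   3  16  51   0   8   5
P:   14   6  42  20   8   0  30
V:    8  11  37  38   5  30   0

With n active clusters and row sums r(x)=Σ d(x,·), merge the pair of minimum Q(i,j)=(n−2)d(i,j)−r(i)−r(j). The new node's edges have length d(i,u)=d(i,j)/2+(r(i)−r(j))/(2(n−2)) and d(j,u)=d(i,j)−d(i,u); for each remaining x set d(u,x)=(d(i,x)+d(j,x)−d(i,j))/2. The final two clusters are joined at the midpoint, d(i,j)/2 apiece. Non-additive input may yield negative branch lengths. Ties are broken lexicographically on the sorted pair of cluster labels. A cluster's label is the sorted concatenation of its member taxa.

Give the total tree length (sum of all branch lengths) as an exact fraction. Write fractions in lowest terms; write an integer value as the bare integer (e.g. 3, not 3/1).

2073/32

1. join I+L (d=30, Q=-252) ⇒ IL; edges |I|=10, |L|=20
  updated: d(A,IL)=27/2, d(F,IL)=51/2, d(IL,N)=37/2, d(IL,P)=16, d(IL,V)=45/2
2. join F+P (d=6, Q=-251/2) ⇒ FP; edges |F|=51/16, |P|=45/16
  updated: d(A,FP)=19, d(FP,IL)=71/4, d(FP,N)=5/2, d(FP,V)=35/2
3. join FP+N (d=5/2, Q=-321/4) ⇒ FNP; edges |FP|=133/24, |N|=-73/24
  updated: d(A,FNP)=43/4, d(FNP,IL)=135/8, d(FNP,V)=10
4. join A+IL (d=27/2, Q=-465/8) ⇒ AIL; edges |A|=51/32, |IL|=381/32
  updated: d(AIL,FNP)=113/16, d(AIL,V)=17/2
5. join AIL+FNP (d=113/16, Q=-409/16) ⇒ AFILNP; edges |AIL|=89/32, |FNP|=137/32
  updated: d(AFILNP,V)=183/32
6. join AFILNP+V (d=183/32) ⇒ AFILNPV; edges |AFILNP|=183/64, |V|=183/64
final tree: (((A:51/32,(I:10,L:20):381/32):89/32,((F:51/16,P:45/16):133/24,N:-73/24):137/32):183/64,V:183/64)
total length: 2073/32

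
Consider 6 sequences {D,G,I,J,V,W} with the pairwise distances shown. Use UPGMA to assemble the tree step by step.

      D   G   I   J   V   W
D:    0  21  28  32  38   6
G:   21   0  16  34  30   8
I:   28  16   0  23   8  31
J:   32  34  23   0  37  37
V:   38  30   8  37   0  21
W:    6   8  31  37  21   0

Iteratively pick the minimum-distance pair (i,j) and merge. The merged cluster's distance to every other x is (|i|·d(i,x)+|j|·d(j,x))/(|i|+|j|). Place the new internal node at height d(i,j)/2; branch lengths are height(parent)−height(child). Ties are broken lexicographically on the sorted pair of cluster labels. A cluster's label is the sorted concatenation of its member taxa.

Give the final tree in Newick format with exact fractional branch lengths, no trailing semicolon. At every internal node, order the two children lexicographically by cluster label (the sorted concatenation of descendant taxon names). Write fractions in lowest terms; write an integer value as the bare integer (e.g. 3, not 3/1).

1. join D+W (d=6) ⇒ DW; edges |D|=3, |W|=3
  updated: d(DW,G)=29/2, d(DW,I)=59/2, d(DW,J)=69/2, d(DW,V)=59/2
2. join I+V (d=8) ⇒ IV; edges |I|=4, |V|=4
  updated: d(DW,IV)=59/2, d(G,IV)=23, d(IV,J)=30
3. join DW+G (d=29/2) ⇒ DGW; edges |DW|=17/4, |G|=29/4
  updated: d(DGW,IV)=82/3, d(DGW,J)=103/3
4. join DGW+IV (d=82/3) ⇒ DGIVW; edges |DGW|=77/12, |IV|=29/3
  updated: d(DGIVW,J)=163/5
5. join DGIVW+J (d=163/5) ⇒ DGIJVW; edges |DGIVW|=79/30, |J|=163/10
final tree: ((((D:3,W:3):17/4,G:29/4):77/12,(I:4,V:4):29/3):79/30,J:163/10)
total length: 3631/60

((((D:3,W:3):17/4,G:29/4):77/12,(I:4,V:4):29/3):79/30,J:163/10)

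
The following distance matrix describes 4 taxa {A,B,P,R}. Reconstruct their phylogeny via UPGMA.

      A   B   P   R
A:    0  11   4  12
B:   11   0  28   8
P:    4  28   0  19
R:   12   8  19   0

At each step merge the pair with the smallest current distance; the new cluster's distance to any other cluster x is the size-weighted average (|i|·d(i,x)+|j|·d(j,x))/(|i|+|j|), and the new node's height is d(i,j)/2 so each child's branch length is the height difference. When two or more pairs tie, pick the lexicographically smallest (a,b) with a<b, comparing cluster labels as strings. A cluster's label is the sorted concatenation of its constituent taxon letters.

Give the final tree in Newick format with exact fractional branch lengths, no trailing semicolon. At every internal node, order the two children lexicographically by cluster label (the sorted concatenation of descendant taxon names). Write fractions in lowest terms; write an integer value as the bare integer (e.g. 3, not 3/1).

((A:2,P:2):27/4,(B:4,R:4):19/4)

step 1: merge (A,P) at d=4; branch lengths A→2, P→2; new cluster AP
  updated: d(AP,B)=39/2, d(AP,R)=31/2
step 2: merge (B,R) at d=8; branch lengths B→4, R→4; new cluster BR
  updated: d(AP,BR)=35/2
step 3: merge (AP,BR) at d=35/2; branch lengths AP→27/4, BR→19/4; new cluster ABPR
final tree: ((A:2,P:2):27/4,(B:4,R:4):19/4)
total length: 47/2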